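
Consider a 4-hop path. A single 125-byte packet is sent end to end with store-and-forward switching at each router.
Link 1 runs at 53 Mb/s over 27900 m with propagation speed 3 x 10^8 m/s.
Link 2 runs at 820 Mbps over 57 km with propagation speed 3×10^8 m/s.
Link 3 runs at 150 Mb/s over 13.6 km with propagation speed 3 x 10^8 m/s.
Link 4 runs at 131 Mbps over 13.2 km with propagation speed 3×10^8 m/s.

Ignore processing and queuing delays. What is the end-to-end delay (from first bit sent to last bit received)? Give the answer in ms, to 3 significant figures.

0.407 ms

L = 125 × 8 = 1000 bits.
Transmission delays (L/R per hop): 0.0188679, 0.00121951, 0.00666667, 0.00763359 ms; sum = 0.0343877 ms.
Propagation delays (d/s per hop): 0.093, 0.19, 0.0453333, 0.044 ms; sum = 0.372333 ms.
End-to-end = 0.407 ms.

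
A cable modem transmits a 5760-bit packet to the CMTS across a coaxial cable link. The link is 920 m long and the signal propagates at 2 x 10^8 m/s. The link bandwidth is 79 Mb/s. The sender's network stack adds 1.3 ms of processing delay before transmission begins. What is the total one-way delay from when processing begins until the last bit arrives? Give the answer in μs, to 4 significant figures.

1378 μs

Transmission delay = L/R = 5760 / 79000000 = 72.9114 μs.
Propagation delay = d/s = 920 m / 200000000 m/s = 4.6 μs.
Plus processing delay 1.3 ms = 1300 μs.
Total = 1378 μs.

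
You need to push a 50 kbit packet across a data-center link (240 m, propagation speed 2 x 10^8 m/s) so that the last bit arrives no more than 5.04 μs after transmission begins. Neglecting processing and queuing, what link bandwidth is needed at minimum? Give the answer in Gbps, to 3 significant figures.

Propagation delay = 240 / 200000000 = 1.2 μs.
Transmission budget = 5.04 − 1.2 = 3.84 μs.
R ≥ L / t_tx = 50000 bits / 3.84e-06 s = 13.0 Gbps.

13.0 Gbps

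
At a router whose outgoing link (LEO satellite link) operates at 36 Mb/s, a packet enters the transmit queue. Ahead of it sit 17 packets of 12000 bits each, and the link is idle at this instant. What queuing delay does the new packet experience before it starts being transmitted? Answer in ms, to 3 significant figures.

Each queued packet: L/R = 12000/36000000 = 0.333333 ms.
17 queued → 5.66667 ms.
Queuing delay = 5.67 ms.

5.67 ms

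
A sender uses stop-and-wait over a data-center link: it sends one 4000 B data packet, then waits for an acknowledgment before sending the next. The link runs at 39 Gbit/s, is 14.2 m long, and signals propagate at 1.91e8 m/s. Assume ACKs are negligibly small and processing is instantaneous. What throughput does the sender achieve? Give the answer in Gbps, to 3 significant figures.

33.0 Gbps

t_tx = L/R = 32000/39000000000 = 8.20513e-07 s.
t_prop = 14.2/191000000 = 7.43455e-08 s; RTT = 1.48691e-07 s.
Cycle = t_tx + RTT = 9.69204e-07 s.
Throughput = L / cycle = 32000 / 9.69204e-07 = 33.0 Gbps.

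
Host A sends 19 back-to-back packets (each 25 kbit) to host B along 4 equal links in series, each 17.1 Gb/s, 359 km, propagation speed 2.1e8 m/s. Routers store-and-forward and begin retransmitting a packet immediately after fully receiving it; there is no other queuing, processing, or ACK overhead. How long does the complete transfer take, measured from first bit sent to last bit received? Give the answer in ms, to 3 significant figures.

6.87 ms

Per-hop transmission t_tx = L/R = 25000/1.71e+10 = 0.00146199 ms.
Per-hop propagation t_prop = 359000/210000000 = 1.70952 ms.
Pipeline fill: first packet needs 4·t_tx to clear all hops; remaining 18 packets each add one t_tx.
Total = (4+19-1)·t_tx + 4·t_prop = 22·0.00146199 + 4·1.70952 = 6.87 ms.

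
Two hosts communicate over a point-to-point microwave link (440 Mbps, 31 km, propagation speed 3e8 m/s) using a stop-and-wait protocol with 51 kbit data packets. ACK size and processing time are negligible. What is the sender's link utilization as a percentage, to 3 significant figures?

35.9 %

t_tx = L/R = 51000/440000000 = 0.000115909 s.
t_prop = 31000/300000000 = 0.000103333 s; RTT = 0.000206667 s.
Cycle = t_tx + RTT = 0.000322576 s.
Utilization = t_tx / cycle = 0.000115909/0.000322576 = 35.9 %.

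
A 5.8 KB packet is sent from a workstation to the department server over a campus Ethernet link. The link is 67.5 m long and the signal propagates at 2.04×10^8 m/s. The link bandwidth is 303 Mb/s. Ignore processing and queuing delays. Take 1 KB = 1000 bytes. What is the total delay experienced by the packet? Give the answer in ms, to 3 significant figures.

0.153 ms

L = 46400 bits.
Transmission delay = L/R = 46400 / 303000000 = 0.153135 ms.
Propagation delay = d/s = 67.5 m / 204000000 m/s = 0.000330882 ms.
Total = 0.153 ms.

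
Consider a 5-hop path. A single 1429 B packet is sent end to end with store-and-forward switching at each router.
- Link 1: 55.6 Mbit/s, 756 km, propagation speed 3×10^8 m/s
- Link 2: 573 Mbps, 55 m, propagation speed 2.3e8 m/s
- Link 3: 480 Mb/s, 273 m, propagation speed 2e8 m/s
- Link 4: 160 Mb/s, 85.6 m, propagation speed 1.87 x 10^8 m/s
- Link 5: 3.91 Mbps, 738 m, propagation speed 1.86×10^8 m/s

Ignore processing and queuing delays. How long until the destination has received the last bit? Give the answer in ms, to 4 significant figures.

5.771 ms

L = 1429 × 8 = 11432 bits.
Transmission delays (L/R per hop): 0.205612, 0.0199511, 0.0238167, 0.07145, 2.92379 ms; sum = 3.24461 ms.
Propagation delays (d/s per hop): 2.52, 0.00023913, 0.001365, 0.000457754, 0.00396774 ms; sum = 2.52603 ms.
End-to-end = 5.771 ms.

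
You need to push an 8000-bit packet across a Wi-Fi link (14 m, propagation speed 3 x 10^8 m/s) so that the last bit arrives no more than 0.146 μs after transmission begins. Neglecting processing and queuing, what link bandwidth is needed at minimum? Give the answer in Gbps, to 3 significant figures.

80.5 Gbps

Propagation delay = 14 / 300000000 = 0.0466667 μs.
Transmission budget = 0.146 − 0.0466667 = 0.0993333 μs.
R ≥ L / t_tx = 8000 bits / 9.93333e-08 s = 80.5 Gbps.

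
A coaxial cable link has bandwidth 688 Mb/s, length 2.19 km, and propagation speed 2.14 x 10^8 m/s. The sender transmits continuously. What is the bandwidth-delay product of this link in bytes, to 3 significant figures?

880 bytes

Propagation delay = 2190 / 214000000 = 1.02336e-05 s.
BDP = R × t_prop = 688000000 × 1.02336e-05 = 7040.75 bits.
In bytes: 7040.75/8 = 880 bytes.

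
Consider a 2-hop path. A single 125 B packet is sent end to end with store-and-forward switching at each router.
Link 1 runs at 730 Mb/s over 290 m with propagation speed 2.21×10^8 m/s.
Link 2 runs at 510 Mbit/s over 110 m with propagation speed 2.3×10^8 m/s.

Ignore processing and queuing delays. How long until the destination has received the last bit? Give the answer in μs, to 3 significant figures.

L = 125 × 8 = 1000 bits.
Transmission delays (L/R per hop): 1.36986, 1.96078 μs; sum = 3.33065 μs.
Propagation delays (d/s per hop): 1.31222, 0.478261 μs; sum = 1.79048 μs.
End-to-end = 5.12 μs.

5.12 μs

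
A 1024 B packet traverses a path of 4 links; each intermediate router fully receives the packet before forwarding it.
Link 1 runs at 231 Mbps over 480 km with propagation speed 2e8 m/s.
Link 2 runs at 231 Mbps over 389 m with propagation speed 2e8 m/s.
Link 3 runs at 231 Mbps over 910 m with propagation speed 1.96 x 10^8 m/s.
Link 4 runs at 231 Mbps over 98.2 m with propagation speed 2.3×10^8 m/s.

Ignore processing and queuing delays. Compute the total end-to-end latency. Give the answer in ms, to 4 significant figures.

L = 1024 × 8 = 8192 bits.
Transmission delay per hop = L/R = 8192/231000000 = 0.0354632 ms; 4 hops → 0.141853 ms.
Propagation delays (d/s per hop): 2.4, 0.001945, 0.00464286, 0.000426957 ms; sum = 2.40701 ms.
End-to-end = 2.549 ms.

2.549 ms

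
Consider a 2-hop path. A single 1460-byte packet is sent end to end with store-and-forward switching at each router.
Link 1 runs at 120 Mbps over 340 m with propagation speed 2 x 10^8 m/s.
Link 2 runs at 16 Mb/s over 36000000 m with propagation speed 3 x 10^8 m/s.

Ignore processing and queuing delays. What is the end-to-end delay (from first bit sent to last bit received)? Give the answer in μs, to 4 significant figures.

120800 μs

L = 1460 × 8 = 11680 bits.
Transmission delays (L/R per hop): 97.3333, 730 μs; sum = 827.333 μs.
Propagation delays (d/s per hop): 1.7, 120000 μs; sum = 120002 μs.
End-to-end = 120800 μs.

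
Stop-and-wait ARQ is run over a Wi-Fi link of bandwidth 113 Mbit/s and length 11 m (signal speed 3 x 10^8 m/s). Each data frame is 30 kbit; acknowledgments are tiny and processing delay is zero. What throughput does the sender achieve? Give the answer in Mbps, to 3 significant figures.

113 Mbps

t_tx = L/R = 30000/113000000 = 0.000265487 s.
t_prop = 11/300000000 = 3.66667e-08 s; RTT = 7.33333e-08 s.
Cycle = t_tx + RTT = 0.00026556 s.
Throughput = L / cycle = 30000 / 0.00026556 = 113 Mbps.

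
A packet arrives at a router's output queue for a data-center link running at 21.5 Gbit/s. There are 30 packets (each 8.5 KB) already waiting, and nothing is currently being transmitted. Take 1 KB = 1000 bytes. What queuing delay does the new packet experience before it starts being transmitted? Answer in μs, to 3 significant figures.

94.9 μs

Each queued packet: L/R = 68000/21500000000 = 3.16279 μs.
30 queued → 94.8837 μs.
Queuing delay = 94.9 μs.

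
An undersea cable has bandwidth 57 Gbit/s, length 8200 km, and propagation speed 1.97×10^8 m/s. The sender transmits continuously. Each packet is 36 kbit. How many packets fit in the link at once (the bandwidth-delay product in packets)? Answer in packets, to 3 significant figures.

65900 packets

Propagation delay = 8200000 / 197000000 = 0.0416244 s.
BDP = R × t_prop = 57000000000 × 0.0416244 = 2372590000 bits.
In packets of 36000 bits: 65900 packets.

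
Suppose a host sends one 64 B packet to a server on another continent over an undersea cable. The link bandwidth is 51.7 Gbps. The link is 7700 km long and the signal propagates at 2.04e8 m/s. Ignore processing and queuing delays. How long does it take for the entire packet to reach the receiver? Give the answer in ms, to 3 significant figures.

L = 64 × 8 = 512 bits.
Transmission delay = L/R = 512 / 51700000000 = 9.90329e-06 ms.
Propagation delay = d/s = 7700000 m / 204000000 m/s = 37.7451 ms.
Total = 37.7 ms.

37.7 ms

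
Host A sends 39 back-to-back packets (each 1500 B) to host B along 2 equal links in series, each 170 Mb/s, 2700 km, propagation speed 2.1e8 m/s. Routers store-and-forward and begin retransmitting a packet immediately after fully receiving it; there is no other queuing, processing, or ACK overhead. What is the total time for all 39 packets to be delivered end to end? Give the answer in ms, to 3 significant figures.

28.5 ms

Per-hop transmission t_tx = L/R = 12000/170000000 = 0.0705882 ms.
Per-hop propagation t_prop = 2700000/210000000 = 12.8571 ms.
Pipeline fill: first packet needs 2·t_tx to clear all hops; remaining 38 packets each add one t_tx.
Total = (2+39-1)·t_tx + 2·t_prop = 40·0.0705882 + 2·12.8571 = 28.5 ms.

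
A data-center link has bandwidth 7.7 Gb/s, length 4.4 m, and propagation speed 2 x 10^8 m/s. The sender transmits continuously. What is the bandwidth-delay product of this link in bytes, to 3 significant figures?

Propagation delay = 4.4 / 200000000 = 2.2e-08 s.
BDP = R × t_prop = 7700000000 × 2.2e-08 = 169.4 bits.
In bytes: 169.4/8 = 21.2 bytes.

21.2 bytes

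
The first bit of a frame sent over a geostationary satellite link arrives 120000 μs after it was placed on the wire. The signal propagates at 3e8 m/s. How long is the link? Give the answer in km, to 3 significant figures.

36000 km

d = s × t_prop = 300000000 × 0.12 = 36000 km.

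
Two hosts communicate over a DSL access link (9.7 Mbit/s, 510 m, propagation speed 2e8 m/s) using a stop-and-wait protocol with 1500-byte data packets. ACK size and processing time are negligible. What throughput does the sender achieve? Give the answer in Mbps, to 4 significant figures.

t_tx = L/R = 12000/9700000 = 0.00123711 s.
t_prop = 510/200000000 = 2.55e-06 s; RTT = 5.1e-06 s.
Cycle = t_tx + RTT = 0.00124221 s.
Throughput = L / cycle = 12000 / 0.00124221 = 9.660 Mbps.

9.660 Mbps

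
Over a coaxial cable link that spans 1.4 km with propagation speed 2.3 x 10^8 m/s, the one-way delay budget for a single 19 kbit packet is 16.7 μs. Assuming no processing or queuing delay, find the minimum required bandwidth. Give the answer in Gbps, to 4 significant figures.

Propagation delay = 1400 / 2.3e+08 = 6.08696 μs.
Transmission budget = 16.7 − 6.08696 = 10.613 μs.
R ≥ L / t_tx = 19000 bits / 1.0613e-05 s = 1.790 Gbps.

1.790 Gbps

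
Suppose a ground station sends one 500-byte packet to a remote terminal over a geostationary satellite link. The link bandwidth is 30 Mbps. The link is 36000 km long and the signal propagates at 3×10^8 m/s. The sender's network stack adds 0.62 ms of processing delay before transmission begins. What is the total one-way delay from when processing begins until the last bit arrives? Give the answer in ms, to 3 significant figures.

121 ms

L = 500 × 8 = 4000 bits.
Transmission delay = L/R = 4000 / 30000000 = 0.133333 ms.
Propagation delay = d/s = 36000000 m / 300000000 m/s = 120 ms.
Plus processing delay 0.62 ms = 0.62 ms.
Total = 121 ms.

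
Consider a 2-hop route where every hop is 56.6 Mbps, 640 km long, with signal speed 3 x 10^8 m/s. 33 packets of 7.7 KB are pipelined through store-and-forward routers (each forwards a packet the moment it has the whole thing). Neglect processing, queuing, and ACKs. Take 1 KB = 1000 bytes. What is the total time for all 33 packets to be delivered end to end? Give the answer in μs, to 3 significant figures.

41300 μs

Per-hop transmission t_tx = L/R = 61600/56600000 = 1088.34 μs.
Per-hop propagation t_prop = 640000/300000000 = 2133.33 μs.
Pipeline fill: first packet needs 2·t_tx to clear all hops; remaining 32 packets each add one t_tx.
Total = (2+33-1)·t_tx + 2·t_prop = 34·1088.34 + 2·2133.33 = 41300 μs.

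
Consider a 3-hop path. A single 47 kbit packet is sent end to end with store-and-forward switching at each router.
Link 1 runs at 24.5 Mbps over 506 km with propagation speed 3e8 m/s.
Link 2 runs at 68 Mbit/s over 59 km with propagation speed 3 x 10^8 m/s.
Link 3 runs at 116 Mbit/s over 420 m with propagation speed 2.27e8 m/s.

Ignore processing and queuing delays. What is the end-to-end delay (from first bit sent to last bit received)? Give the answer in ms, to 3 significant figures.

4.90 ms

L = 47000 bits.
Transmission delays (L/R per hop): 1.91837, 0.691176, 0.405172 ms; sum = 3.01472 ms.
Propagation delays (d/s per hop): 1.68667, 0.196667, 0.00185022 ms; sum = 1.88518 ms.
End-to-end = 4.90 ms.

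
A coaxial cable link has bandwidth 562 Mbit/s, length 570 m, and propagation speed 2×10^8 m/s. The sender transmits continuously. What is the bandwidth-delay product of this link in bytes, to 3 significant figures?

200 bytes

Propagation delay = 570 / 200000000 = 2.85e-06 s.
BDP = R × t_prop = 562000000 × 2.85e-06 = 1601.7 bits.
In bytes: 1601.7/8 = 200 bytes.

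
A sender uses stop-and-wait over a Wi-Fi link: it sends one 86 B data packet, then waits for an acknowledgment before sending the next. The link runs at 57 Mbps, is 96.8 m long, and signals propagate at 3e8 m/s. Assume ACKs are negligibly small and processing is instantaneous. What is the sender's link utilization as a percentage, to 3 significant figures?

t_tx = L/R = 688/57000000 = 1.20702e-05 s.
t_prop = 96.8/300000000 = 3.22667e-07 s; RTT = 6.45333e-07 s.
Cycle = t_tx + RTT = 1.27155e-05 s.
Utilization = t_tx / cycle = 1.20702e-05/1.27155e-05 = 94.9 %.

94.9 %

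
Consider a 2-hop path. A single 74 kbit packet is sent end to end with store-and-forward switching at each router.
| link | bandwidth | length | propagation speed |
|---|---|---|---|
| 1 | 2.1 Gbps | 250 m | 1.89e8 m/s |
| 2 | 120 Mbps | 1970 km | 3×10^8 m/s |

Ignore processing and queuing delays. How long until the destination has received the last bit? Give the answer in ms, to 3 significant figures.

7.22 ms

L = 74000 bits.
Transmission delays (L/R per hop): 0.0352381, 0.616667 ms; sum = 0.651905 ms.
Propagation delays (d/s per hop): 0.00132275, 6.56667 ms; sum = 6.56799 ms.
End-to-end = 7.22 ms.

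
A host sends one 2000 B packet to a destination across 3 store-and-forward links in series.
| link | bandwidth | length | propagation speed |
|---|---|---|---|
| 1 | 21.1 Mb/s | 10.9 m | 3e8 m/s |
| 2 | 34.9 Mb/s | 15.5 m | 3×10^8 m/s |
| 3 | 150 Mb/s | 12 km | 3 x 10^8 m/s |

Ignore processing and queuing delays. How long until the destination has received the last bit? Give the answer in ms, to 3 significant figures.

1.36 ms

L = 2000 × 8 = 16000 bits.
Transmission delays (L/R per hop): 0.758294, 0.458453, 0.106667 ms; sum = 1.32341 ms.
Propagation delays (d/s per hop): 3.63333e-05, 5.16667e-05, 0.04 ms; sum = 0.040088 ms.
End-to-end = 1.36 ms.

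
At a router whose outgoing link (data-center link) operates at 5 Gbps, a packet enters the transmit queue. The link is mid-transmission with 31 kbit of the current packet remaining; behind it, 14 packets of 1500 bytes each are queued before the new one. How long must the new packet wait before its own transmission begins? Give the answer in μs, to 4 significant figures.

Each queued packet: L/R = 12000/5000000000 = 2.4 μs.
14 queued → 33.6 μs.
Plus remaining 31000 bits of current packet: 6.2 μs.
Queuing delay = 39.80 μs.

39.80 μs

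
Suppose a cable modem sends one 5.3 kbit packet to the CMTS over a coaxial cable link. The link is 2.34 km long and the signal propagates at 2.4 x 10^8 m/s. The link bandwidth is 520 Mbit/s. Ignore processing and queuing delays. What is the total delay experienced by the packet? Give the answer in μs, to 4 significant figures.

L = 5300 bits.
Transmission delay = L/R = 5300 / 520000000 = 10.1923 μs.
Propagation delay = d/s = 2340 m / 240000000 m/s = 9.75 μs.
Total = 19.94 μs.

19.94 μs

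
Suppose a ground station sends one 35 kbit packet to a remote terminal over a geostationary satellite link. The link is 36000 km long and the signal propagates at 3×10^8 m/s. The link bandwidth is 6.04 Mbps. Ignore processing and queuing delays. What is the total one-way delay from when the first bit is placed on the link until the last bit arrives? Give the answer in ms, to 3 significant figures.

L = 35000 bits.
Transmission delay = L/R = 35000 / 6040000 = 5.7947 ms.
Propagation delay = d/s = 36000000 m / 300000000 m/s = 120 ms.
Total = 126 ms.

126 ms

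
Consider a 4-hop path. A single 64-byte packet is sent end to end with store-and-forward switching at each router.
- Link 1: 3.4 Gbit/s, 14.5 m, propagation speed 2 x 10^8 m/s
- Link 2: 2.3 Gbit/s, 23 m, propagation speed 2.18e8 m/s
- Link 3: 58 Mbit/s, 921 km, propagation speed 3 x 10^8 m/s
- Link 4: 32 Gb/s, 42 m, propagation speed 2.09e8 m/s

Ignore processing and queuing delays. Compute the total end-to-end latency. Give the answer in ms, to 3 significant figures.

L = 64 × 8 = 512 bits.
Transmission delays (L/R per hop): 0.000150588, 0.000222609, 0.00882759, 1.6e-05 ms; sum = 0.00921678 ms.
Propagation delays (d/s per hop): 7.25e-05, 0.000105505, 3.07, 0.000200957 ms; sum = 3.07038 ms.
End-to-end = 3.08 ms.

3.08 ms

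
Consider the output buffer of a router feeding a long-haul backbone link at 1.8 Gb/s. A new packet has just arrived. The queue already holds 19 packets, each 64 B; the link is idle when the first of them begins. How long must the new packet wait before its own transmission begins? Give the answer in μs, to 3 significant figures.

5.40 μs

Each queued packet: L/R = 512/1800000000 = 0.284444 μs.
19 queued → 5.40444 μs.
Queuing delay = 5.40 μs.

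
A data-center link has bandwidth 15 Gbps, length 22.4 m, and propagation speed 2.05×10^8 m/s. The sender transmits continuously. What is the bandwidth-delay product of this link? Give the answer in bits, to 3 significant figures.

1640 bits

Propagation delay = 22.4 / 2.05e+08 = 1.09268e-07 s.
BDP = R × t_prop = 15000000000 × 1.09268e-07 = 1639.02 bits.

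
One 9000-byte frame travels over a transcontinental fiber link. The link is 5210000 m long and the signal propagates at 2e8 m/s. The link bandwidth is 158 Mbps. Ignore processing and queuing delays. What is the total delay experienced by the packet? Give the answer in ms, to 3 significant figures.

26.5 ms

L = 9000 × 8 = 72000 bits.
Transmission delay = L/R = 72000 / 158000000 = 0.455696 ms.
Propagation delay = d/s = 5210000 m / 200000000 m/s = 26.05 ms.
Total = 26.5 ms.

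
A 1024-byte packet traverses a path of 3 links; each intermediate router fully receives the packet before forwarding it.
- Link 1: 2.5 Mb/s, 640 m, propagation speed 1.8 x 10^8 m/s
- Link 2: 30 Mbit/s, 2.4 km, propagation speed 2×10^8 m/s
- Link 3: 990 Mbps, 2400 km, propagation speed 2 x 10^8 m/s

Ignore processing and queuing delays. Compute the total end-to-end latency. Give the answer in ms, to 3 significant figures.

15.6 ms

L = 1024 × 8 = 8192 bits.
Transmission delays (L/R per hop): 3.2768, 0.273067, 0.00827475 ms; sum = 3.55814 ms.
Propagation delays (d/s per hop): 0.00355556, 0.012, 12 ms; sum = 12.0156 ms.
End-to-end = 15.6 ms.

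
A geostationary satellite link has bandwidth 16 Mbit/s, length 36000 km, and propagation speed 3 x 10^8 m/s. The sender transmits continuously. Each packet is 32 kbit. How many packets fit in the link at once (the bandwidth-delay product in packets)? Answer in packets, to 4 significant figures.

60.00 packets

Propagation delay = 36000000 / 300000000 = 0.12 s.
BDP = R × t_prop = 16000000 × 0.12 = 1920000 bits.
In packets of 32000 bits: 60.00 packets.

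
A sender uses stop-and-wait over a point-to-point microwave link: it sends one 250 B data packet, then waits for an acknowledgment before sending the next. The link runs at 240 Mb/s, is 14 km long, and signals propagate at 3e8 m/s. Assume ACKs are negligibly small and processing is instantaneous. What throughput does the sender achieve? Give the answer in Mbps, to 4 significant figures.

19.67 Mbps

t_tx = L/R = 2000/240000000 = 8.33333e-06 s.
t_prop = 14000/300000000 = 4.66667e-05 s; RTT = 9.33333e-05 s.
Cycle = t_tx + RTT = 0.000101667 s.
Throughput = L / cycle = 2000 / 0.000101667 = 19.67 Mbps.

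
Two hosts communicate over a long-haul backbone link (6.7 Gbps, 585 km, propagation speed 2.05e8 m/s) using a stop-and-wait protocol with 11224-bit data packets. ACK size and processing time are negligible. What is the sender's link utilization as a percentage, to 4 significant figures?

0.02934 %

t_tx = L/R = 11224/6700000000 = 1.67522e-06 s.
t_prop = 585000/2.05e+08 = 0.00285366 s; RTT = 0.00570732 s.
Cycle = t_tx + RTT = 0.00570899 s.
Utilization = t_tx / cycle = 1.67522e-06/0.00570899 = 0.02934 %.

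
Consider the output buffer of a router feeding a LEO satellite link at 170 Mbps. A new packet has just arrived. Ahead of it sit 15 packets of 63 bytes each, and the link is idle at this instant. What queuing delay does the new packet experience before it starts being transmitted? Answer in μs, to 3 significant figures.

Each queued packet: L/R = 504/170000000 = 2.96471 μs.
15 queued → 44.4706 μs.
Queuing delay = 44.5 μs.

44.5 μs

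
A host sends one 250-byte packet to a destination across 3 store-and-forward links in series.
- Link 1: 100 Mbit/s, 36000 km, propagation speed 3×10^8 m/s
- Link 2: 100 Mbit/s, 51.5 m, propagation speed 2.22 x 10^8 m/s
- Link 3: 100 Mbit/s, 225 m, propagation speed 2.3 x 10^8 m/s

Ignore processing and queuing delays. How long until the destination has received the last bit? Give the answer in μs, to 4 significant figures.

L = 250 × 8 = 2000 bits.
Transmission delay per hop = L/R = 2000/100000000 = 20 μs; 3 hops → 60 μs.
Propagation delays (d/s per hop): 120000, 0.231982, 0.978261 μs; sum = 120001 μs.
End-to-end = 120100 μs.

120100 μs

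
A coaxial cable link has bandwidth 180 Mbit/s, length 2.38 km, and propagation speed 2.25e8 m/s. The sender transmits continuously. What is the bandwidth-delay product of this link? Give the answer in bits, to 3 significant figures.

1900 bits

Propagation delay = 2380 / 225000000 = 1.05778e-05 s.
BDP = R × t_prop = 180000000 × 1.05778e-05 = 1904 bits.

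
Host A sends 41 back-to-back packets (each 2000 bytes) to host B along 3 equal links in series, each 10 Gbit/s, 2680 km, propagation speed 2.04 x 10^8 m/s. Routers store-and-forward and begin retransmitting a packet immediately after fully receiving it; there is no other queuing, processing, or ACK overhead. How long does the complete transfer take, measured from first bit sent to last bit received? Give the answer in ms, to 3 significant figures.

Per-hop transmission t_tx = L/R = 16000/10000000000 = 0.0016 ms.
Per-hop propagation t_prop = 2680000/204000000 = 13.1373 ms.
Pipeline fill: first packet needs 3·t_tx to clear all hops; remaining 40 packets each add one t_tx.
Total = (3+41-1)·t_tx + 3·t_prop = 43·0.0016 + 3·13.1373 = 39.5 ms.

39.5 ms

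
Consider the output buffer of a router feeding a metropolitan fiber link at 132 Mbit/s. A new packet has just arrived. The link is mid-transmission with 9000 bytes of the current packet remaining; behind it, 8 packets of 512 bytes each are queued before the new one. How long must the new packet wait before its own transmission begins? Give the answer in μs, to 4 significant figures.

Each queued packet: L/R = 4096/132000000 = 31.0303 μs.
8 queued → 248.242 μs.
Plus remaining 72000 bits of current packet: 545.455 μs.
Queuing delay = 793.7 μs.

793.7 μs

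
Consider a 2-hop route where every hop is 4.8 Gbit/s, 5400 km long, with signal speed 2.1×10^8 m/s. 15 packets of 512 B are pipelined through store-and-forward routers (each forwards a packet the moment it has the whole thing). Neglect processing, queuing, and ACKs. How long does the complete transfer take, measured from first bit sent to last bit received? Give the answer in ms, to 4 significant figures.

51.44 ms

Per-hop transmission t_tx = L/R = 4096/4800000000 = 0.000853333 ms.
Per-hop propagation t_prop = 5400000/210000000 = 25.7143 ms.
Pipeline fill: first packet needs 2·t_tx to clear all hops; remaining 14 packets each add one t_tx.
Total = (2+15-1)·t_tx + 2·t_prop = 16·0.000853333 + 2·25.7143 = 51.44 ms.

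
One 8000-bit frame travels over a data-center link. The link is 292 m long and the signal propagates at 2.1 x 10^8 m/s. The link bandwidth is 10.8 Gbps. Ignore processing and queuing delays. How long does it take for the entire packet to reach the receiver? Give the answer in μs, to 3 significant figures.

Transmission delay = L/R = 8000 / 10800000000 = 0.740741 μs.
Propagation delay = d/s = 292 m / 210000000 m/s = 1.39048 μs.
Total = 2.13 μs.

2.13 μs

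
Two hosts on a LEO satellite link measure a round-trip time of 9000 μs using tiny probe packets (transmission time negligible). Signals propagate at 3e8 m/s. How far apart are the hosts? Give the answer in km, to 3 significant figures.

One-way propagation = RTT/2 = 4500 μs.
d = s × t = 300000000 × 0.0045 = 1350 km.

1350 km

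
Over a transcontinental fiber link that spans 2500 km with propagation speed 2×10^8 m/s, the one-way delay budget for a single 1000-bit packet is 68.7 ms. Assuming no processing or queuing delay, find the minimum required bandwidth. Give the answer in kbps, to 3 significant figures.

17.8 kbps

Propagation delay = 2500000 / 200000000 = 12.5 ms.
Transmission budget = 68.7 − 12.5 = 56.2 ms.
R ≥ L / t_tx = 1000 bits / 0.0562 s = 17.8 kbps.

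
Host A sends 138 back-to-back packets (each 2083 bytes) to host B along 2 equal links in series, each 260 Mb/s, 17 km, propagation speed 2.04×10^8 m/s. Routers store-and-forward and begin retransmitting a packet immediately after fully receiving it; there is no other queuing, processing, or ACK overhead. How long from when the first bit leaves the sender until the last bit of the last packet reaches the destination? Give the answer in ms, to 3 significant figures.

Per-hop transmission t_tx = L/R = 16664/260000000 = 0.0640923 ms.
Per-hop propagation t_prop = 17000/204000000 = 0.0833333 ms.
Pipeline fill: first packet needs 2·t_tx to clear all hops; remaining 137 packets each add one t_tx.
Total = (2+138-1)·t_tx + 2·t_prop = 139·0.0640923 + 2·0.0833333 = 9.08 ms.

9.08 ms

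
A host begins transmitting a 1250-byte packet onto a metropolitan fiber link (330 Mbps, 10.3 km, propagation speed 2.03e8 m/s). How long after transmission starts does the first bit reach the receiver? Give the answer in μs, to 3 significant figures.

First bit experiences only propagation delay: d/s = 10300/2.03e+08 = 50.7 μs.

50.7 μs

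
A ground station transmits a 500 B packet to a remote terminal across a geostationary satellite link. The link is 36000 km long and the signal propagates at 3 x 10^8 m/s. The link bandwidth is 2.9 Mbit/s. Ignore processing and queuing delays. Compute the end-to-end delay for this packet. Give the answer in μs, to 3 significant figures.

L = 500 × 8 = 4000 bits.
Transmission delay = L/R = 4000 / 2900000 = 1379.31 μs.
Propagation delay = d/s = 36000000 m / 300000000 m/s = 120000 μs.
Total = 121000 μs.

121000 μs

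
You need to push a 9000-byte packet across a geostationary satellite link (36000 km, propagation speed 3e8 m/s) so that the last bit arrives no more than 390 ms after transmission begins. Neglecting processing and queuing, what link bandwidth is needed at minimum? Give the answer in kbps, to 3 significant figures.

267 kbps

L = 72000 bits.
Propagation delay = 36000000 / 300000000 = 120 ms.
Transmission budget = 390 − 120 = 270 ms.
R ≥ L / t_tx = 72000 bits / 0.27 s = 267 kbps.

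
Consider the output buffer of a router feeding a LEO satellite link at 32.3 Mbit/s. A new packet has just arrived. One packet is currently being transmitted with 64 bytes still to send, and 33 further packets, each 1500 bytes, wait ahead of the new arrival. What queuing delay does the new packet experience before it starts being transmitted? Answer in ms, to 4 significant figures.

12.28 ms

Each queued packet: L/R = 12000/3.23e+07 = 0.371517 ms.
33 queued → 12.2601 ms.
Plus remaining 512 bits of current packet: 0.0158514 ms.
Queuing delay = 12.28 ms.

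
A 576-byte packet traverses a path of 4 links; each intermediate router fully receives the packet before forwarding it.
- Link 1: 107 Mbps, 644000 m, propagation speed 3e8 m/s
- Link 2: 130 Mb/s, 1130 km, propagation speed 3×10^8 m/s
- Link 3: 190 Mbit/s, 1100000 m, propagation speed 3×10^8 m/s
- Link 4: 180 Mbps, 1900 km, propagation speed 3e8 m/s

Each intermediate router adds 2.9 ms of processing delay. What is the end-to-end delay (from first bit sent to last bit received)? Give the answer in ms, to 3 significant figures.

L = 576 × 8 = 4608 bits.
Transmission delays (L/R per hop): 0.0430654, 0.0354462, 0.0242526, 0.0256 ms; sum = 0.128364 ms.
Propagation delays (d/s per hop): 2.14667, 3.76667, 3.66667, 6.33333 ms; sum = 15.9133 ms.
Processing at 3 router(s): 3 × 2.9 ms = 8.7 ms.
End-to-end = 24.7 ms.

24.7 ms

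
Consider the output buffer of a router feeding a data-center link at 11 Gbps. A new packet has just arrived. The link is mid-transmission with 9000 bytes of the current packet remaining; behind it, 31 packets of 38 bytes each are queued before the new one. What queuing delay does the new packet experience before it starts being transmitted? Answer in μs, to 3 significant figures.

Each queued packet: L/R = 304/11000000000 = 0.0276364 μs.
31 queued → 0.856727 μs.
Plus remaining 72000 bits of current packet: 6.54545 μs.
Queuing delay = 7.40 μs.

7.40 μs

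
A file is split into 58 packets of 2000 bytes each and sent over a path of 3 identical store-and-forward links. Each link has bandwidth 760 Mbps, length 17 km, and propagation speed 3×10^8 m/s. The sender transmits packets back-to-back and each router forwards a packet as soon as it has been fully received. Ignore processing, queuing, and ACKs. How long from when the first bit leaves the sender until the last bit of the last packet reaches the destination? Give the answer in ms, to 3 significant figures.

1.43 ms

Per-hop transmission t_tx = L/R = 16000/760000000 = 0.0210526 ms.
Per-hop propagation t_prop = 17000/300000000 = 0.0566667 ms.
Pipeline fill: first packet needs 3·t_tx to clear all hops; remaining 57 packets each add one t_tx.
Total = (3+58-1)·t_tx + 3·t_prop = 60·0.0210526 + 3·0.0566667 = 1.43 ms.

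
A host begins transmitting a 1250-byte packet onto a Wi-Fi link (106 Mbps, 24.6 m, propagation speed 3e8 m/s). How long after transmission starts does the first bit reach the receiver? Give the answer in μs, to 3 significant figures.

0.0820 μs

First bit experiences only propagation delay: d/s = 24.6/300000000 = 0.0820 μs.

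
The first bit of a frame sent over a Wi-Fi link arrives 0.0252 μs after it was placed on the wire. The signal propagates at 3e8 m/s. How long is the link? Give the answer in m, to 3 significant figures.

d = s × t_prop = 300000000 × 2.52e-08 = 7.56 m.

7.56 m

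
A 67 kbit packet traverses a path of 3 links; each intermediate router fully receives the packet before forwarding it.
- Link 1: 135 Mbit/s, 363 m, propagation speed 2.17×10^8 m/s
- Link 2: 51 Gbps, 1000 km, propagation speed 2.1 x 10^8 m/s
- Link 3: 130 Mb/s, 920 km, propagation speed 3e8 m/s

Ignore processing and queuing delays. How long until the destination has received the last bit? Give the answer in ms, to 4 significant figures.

L = 67000 bits.
Transmission delays (L/R per hop): 0.496296, 0.00131373, 0.515385 ms; sum = 1.01299 ms.
Propagation delays (d/s per hop): 0.00167281, 4.7619, 3.06667 ms; sum = 7.83024 ms.
End-to-end = 8.843 ms.

8.843 ms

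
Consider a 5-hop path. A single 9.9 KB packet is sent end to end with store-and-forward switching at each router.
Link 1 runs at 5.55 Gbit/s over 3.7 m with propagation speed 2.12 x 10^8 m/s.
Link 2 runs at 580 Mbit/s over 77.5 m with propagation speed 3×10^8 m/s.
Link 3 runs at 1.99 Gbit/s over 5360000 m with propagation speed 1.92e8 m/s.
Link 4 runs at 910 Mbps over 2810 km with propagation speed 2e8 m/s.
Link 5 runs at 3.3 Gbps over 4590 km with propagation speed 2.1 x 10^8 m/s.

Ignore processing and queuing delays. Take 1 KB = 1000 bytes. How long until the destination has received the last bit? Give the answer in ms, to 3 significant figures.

64.1 ms

L = 79200 bits.
Transmission delays (L/R per hop): 0.0142703, 0.136552, 0.039799, 0.087033, 0.024 ms; sum = 0.301654 ms.
Propagation delays (d/s per hop): 1.74528e-05, 0.000258333, 27.9167, 14.05, 21.8571 ms; sum = 63.8241 ms.
End-to-end = 64.1 ms.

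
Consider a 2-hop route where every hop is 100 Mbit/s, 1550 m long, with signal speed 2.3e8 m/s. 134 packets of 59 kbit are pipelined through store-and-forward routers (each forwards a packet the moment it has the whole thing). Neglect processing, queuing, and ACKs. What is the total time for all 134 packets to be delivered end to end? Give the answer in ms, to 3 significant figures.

79.7 ms

Per-hop transmission t_tx = L/R = 59000/100000000 = 0.59 ms.
Per-hop propagation t_prop = 1550/2.3e+08 = 0.00673913 ms.
Pipeline fill: first packet needs 2·t_tx to clear all hops; remaining 133 packets each add one t_tx.
Total = (2+134-1)·t_tx + 2·t_prop = 135·0.59 + 2·0.00673913 = 79.7 ms.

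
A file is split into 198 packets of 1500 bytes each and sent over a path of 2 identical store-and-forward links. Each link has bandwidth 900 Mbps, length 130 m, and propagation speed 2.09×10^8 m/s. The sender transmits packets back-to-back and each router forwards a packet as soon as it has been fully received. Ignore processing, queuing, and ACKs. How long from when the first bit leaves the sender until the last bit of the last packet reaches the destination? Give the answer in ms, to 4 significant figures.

Per-hop transmission t_tx = L/R = 12000/900000000 = 0.0133333 ms.
Per-hop propagation t_prop = 130/209000000 = 0.00062201 ms.
Pipeline fill: first packet needs 2·t_tx to clear all hops; remaining 197 packets each add one t_tx.
Total = (2+198-1)·t_tx + 2·t_prop = 199·0.0133333 + 2·0.00062201 = 2.655 ms.

2.655 ms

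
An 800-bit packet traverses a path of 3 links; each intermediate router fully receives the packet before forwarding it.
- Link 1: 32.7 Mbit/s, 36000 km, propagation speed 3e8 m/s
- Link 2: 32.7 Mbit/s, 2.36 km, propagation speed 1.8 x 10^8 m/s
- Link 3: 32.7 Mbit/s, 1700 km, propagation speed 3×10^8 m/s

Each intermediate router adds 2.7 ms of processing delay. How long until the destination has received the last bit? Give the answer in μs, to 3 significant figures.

131000 μs

Transmission delay per hop = L/R = 800/3.27e+07 = 24.4648 μs; 3 hops → 73.3945 μs.
Propagation delays (d/s per hop): 120000, 13.1111, 5666.67 μs; sum = 125680 μs.
Processing at 2 router(s): 2 × 2.7 ms = 5400 μs.
End-to-end = 131000 μs.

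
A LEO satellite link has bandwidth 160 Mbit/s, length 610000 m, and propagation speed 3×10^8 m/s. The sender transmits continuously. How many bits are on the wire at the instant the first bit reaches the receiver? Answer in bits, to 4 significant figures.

325300 bits

Propagation delay = 610000 / 300000000 = 0.00203333 s.
BDP = R × t_prop = 160000000 × 0.00203333 = 325333 bits.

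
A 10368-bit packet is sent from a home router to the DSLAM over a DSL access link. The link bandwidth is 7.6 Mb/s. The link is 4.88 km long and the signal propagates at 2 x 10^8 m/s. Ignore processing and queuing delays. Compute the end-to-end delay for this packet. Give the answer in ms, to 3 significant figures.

Transmission delay = L/R = 10368 / 7600000 = 1.36421 ms.
Propagation delay = d/s = 4880 m / 200000000 m/s = 0.0244 ms.
Total = 1.39 ms.

1.39 ms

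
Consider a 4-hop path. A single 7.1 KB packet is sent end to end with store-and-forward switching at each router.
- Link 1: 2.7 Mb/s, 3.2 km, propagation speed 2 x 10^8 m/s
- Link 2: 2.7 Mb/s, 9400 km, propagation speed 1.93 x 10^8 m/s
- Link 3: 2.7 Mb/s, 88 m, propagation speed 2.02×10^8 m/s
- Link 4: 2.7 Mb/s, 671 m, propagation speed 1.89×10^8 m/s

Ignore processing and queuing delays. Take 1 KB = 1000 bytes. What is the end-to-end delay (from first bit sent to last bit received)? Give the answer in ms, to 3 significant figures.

L = 56800 bits.
Transmission delay per hop = L/R = 56800/2700000 = 21.037 ms; 4 hops → 84.1481 ms.
Propagation delays (d/s per hop): 0.016, 48.7047, 0.000435644, 0.00355026 ms; sum = 48.7246 ms.
End-to-end = 133 ms.

133 ms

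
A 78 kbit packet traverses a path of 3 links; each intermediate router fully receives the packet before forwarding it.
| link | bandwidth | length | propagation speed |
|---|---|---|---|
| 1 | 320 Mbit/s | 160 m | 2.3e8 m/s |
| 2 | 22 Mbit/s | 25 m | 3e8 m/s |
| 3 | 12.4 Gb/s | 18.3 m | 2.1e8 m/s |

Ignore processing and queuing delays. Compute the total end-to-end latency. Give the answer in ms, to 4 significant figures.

3.796 ms

L = 78000 bits.
Transmission delays (L/R per hop): 0.24375, 3.54545, 0.00629032 ms; sum = 3.79549 ms.
Propagation delays (d/s per hop): 0.000695652, 8.33333e-05, 8.71429e-05 ms; sum = 0.000866128 ms.
End-to-end = 3.796 ms.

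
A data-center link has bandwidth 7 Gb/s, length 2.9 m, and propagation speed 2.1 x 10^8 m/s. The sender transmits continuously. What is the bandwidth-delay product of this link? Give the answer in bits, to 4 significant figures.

96.67 bits

Propagation delay = 2.9 / 210000000 = 1.38095e-08 s.
BDP = R × t_prop = 7000000000 × 1.38095e-08 = 96.6667 bits.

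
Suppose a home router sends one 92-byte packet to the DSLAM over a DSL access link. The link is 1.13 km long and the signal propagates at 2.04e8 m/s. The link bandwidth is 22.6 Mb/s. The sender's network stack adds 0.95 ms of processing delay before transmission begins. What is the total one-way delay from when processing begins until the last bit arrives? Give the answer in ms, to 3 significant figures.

0.988 ms

L = 92 × 8 = 736 bits.
Transmission delay = L/R = 736 / 22600000 = 0.0325664 ms.
Propagation delay = d/s = 1130 m / 204000000 m/s = 0.00553922 ms.
Plus processing delay 0.95 ms = 0.95 ms.
Total = 0.988 ms.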